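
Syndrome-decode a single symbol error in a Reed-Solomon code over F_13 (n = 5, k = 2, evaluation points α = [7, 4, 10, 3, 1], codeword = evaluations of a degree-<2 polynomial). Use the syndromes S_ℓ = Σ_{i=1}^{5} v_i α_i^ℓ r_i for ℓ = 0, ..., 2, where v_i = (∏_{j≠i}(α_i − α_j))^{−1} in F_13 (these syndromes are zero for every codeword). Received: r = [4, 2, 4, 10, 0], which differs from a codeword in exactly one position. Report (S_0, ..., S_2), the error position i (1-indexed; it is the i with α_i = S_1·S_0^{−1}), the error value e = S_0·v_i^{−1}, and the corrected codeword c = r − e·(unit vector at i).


S = (8, 2, 7), error at position 3, error magnitude e = 11, c = [4, 2, 6, 10, 0].

Step 1: column multipliers v_i = (∏_{j≠i}(α_i − α_j))^{−1} mod 13.
  i = 1 (α = 7): (7−4)(7−10)(7−3)(7−1) = 3·(−3)·4·6 = −216 ≡ 5, so v_1 = 5^{−1} = 8 (mod 13).
  i = 2 (α = 4): (4−7)(4−10)(4−3)(4−1) = (−3)·(−6)·1·3 = 54 ≡ 2, so v_2 = 2^{−1} = 7 (mod 13).
  i = 3 (α = 10): (10−7)(10−4)(10−3)(10−1) = 3·6·7·9 = 1134 ≡ 3, so v_3 = 3^{−1} = 9 (mod 13).
  i = 4 (α = 3): (3−7)(3−4)(3−10)(3−1) = (−4)·(−1)·(−7)·2 = −56 ≡ 9, so v_4 = 9^{−1} = 3 (mod 13).
  i = 5 (α = 1): (1−7)(1−4)(1−10)(1−3) = (−6)·(−3)·(−9)·(−2) = 324 ≡ 12, so v_5 = 12^{−1} = 12 (mod 13).
  v = [8, 7, 9, 3, 12].
Step 2: syndromes of r = [4, 2, 4, 10, 0] (all sums mod 13).
  S_0 = Σ v_i r_i = 8·4 + 7·2 + 9·4 + 3·10 + 12·0 = 112 ≡ 8.
  S_1 = Σ v_i α_i r_i = 8·7·4 + 7·4·2 + 9·10·4 + 3·3·10 + 12·1·0 = 730 ≡ 2.
  α_i^2 mod 13 = [10, 3, 9, 9, 1].
  S_2 = Σ v_i α_i^2 r_i = 8·10·4 + 7·3·2 + 9·9·4 + 3·9·10 + 12·1·0 = 956 ≡ 7.
  S = (8, 2, 7) ≠ 0, so r is not a codeword (an error is present).
Step 3: locate the error. For a single error e at position i, S_ℓ = v_i·e·α_i^ℓ, so α_err = S_1/S_0.
  S_0^{−1} = 8^{−1} = 5 (mod 13), so α_err = 2·5 = 10 ≡ 10 = α_3. Error position i = 3.
  Consistency check: S_2/S_1 = 7·7 = 49 ≡ 10 = α_err ✓ (single-error assumption holds).
Step 4: error magnitude e = S_0/v_3 = S_0·∏_{j≠3}(α_3 − α_j) = 8·3 = 24 ≡ 11 (mod 13).
Step 5: correct position 3: c_3 = r_3 − e = 4 − 11 ≡ 6 (mod 13). Hence c = [4, 2, 6, 10, 0].
  Check: interpolating c through the α_i gives m(x) = 8 + 5·x (degree < 2) with m(α_i) = c_i for every i, so c is indeed a codeword.


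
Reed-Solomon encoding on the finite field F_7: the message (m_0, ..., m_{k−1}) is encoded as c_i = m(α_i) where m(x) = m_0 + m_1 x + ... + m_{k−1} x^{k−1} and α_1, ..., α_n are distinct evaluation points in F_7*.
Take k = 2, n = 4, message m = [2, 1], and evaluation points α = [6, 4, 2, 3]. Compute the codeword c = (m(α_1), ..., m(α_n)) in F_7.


c = [1, 6, 4, 5]

Message polynomial: m(x) = 2 + 1·x (mod 7).
For each evaluation point α_i, compute m(α_i) mod 7:
  α_1 = 6: Horner steps 1 → 1, so m(6) = 1.
  α_2 = 4: Horner steps 1 → 6, so m(4) = 6.
  α_3 = 2: Horner steps 1 → 4, so m(2) = 4.
  α_4 = 3: Horner steps 1 → 5, so m(3) = 5.
Codeword c = [1, 6, 4, 5] ∈ F_7^4.


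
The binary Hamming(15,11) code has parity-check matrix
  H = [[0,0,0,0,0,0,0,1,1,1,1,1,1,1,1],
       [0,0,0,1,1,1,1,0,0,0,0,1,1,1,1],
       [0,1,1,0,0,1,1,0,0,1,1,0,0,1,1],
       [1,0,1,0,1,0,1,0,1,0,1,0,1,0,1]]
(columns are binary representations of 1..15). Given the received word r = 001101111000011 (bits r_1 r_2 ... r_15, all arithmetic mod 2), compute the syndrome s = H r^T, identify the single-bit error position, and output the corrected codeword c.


s = (0, 1, 1, 0)^T, error position = 6, corrected codeword c = 001100111000011

Compute s = H r^T mod 2 one row at a time:
  s_1 = 1 + 1 + 0 + 0 + 0 + 0 + 1 + 1 = 4 ≡ 0 (mod 2).
  s_2 = 1 + 0 + 1 + 1 + 0 + 0 + 1 + 1 = 5 ≡ 1 (mod 2).
  s_3 = 0 + 1 + 1 + 1 + 0 + 0 + 1 + 1 = 5 ≡ 1 (mod 2).
  s_4 = 0 + 1 + 0 + 1 + 1 + 0 + 0 + 1 = 4 ≡ 0 (mod 2).
s = (0, 1, 1, 0)^T — this equals column 6 of H (binary 0110), so error is at position 6.
Correct: flip bit 6 of r = 001101111000011 to get c = 001100111000011.


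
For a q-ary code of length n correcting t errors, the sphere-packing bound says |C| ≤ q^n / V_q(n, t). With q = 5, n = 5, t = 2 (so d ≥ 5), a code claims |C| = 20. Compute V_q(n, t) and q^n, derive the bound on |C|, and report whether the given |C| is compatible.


V_q(n, t) = 181, q^n = 3125, Hamming bound = 17, |C| = 20 > bound (violated).

Step 1: Compute V_q(n, t) = Σ_{j=0}^2 C(n, j) (q−1)^j.
  j = 0: C(5,0)·(4)^0 = 1·1 = 1.
  j = 1: C(5,1)·(4)^1 = 5·4 = 20.
  j = 2: C(5,2)·(4)^2 = 10·16 = 160.
  V_q(n, t) = 1 + 20 + 160 = 181.
Step 2: q^n = 5^5 = 3125.
Step 3: Hamming bound ⌊q^n / V_q(n,t)⌋ = ⌊3125/181⌋ = 17.
Step 4: Compare |C| = 20 to 17: violated.
The claimed |C| lies above the Hamming bound, so no 5-ary code of length 5 with d ≥ 5 can have 20 codewords.


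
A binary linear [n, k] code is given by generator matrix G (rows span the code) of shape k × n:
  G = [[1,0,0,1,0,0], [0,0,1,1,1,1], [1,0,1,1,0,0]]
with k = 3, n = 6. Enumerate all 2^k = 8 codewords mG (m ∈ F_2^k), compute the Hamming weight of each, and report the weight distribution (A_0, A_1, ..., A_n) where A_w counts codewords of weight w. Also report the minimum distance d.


Weight distribution: A_0 = 1, A_1 = 1, A_2 = 1, A_3 = 3, A_4 = 2. Minimum distance d = 1.

Enumerate all 2^3 = 8 messages m ∈ F_2^3.
For each, compute codeword c = mG in F_2^6, then tally its weight.
  m = 000 → c = 000000, weight = 0.
  m = 100 → c = 100100, weight = 2.
  m = 010 → c = 001111, weight = 4.
  m = 110 → c = 101011, weight = 4.
  m = 001 → c = 101100, weight = 3.
  m = 101 → c = 001000, weight = 1.
  m = 011 → c = 100011, weight = 3.
  m = 111 → c = 000111, weight = 3.
Tally weights:
  weight 0: 1 codewords.
  weight 1: 1 codewords.
  weight 2: 1 codewords.
  weight 3: 3 codewords.
  weight 4: 2 codewords.
Minimum distance d = smallest w > 0 with A_w > 0 = 1.
Sanity: Σ A_w = 8 = 2^3 = 8 ✓.


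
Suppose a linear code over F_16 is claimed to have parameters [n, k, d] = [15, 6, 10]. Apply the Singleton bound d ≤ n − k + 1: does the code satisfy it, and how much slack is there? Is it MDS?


Singleton RHS = n − k + 1 = 10, slack = 0, bound satisfied, MDS.

Singleton bound: d ≤ n − k + 1.
Here n = 15, k = 6, so n − k + 1 = 10.
Given d = 10, check d ≤ 10: YES.
Slack = (n − k + 1) − d = 0.
The code is MDS (slack = 0).
Description: the claimed parameters are [15, 6, 10]_16; such a code would be MDS (meets Singleton bound).


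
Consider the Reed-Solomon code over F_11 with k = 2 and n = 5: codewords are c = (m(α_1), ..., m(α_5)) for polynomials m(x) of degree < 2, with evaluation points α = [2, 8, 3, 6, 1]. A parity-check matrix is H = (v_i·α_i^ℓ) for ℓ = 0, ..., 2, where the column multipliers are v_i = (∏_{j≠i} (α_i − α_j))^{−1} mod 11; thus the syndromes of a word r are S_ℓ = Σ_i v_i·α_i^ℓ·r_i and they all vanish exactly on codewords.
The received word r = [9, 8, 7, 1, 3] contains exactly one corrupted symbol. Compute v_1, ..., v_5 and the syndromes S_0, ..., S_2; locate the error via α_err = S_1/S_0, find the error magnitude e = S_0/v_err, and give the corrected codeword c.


S = (9, 9, 9), error at position 5, error magnitude e = 3, c = [9, 8, 7, 1, 0].

Step 1: column multipliers v_i = (∏_{j≠i}(α_i − α_j))^{−1} mod 11.
  i = 1 (α = 2): (2−8)(2−3)(2−6)(2−1) = (−6)·(−1)·(−4)·1 = −24 ≡ 9, so v_1 = 9^{−1} = 5 (mod 11).
  i = 2 (α = 8): (8−2)(8−3)(8−6)(8−1) = 6·5·2·7 = 420 ≡ 2, so v_2 = 2^{−1} = 6 (mod 11).
  i = 3 (α = 3): (3−2)(3−8)(3−6)(3−1) = 1·(−5)·(−3)·2 = 30 ≡ 8, so v_3 = 8^{−1} = 7 (mod 11).
  i = 4 (α = 6): (6−2)(6−8)(6−3)(6−1) = 4·(−2)·3·5 = −120 ≡ 1, so v_4 = 1^{−1} = 1 (mod 11).
  i = 5 (α = 1): (1−2)(1−8)(1−3)(1−6) = (−1)·(−7)·(−2)·(−5) = 70 ≡ 4, so v_5 = 4^{−1} = 3 (mod 11).
  v = [5, 6, 7, 1, 3].
Step 2: syndromes of r = [9, 8, 7, 1, 3] (all sums mod 11).
  S_0 = Σ v_i r_i = 5·9 + 6·8 + 7·7 + 1·1 + 3·3 = 152 ≡ 9.
  S_1 = Σ v_i α_i r_i = 5·2·9 + 6·8·8 + 7·3·7 + 1·6·1 + 3·1·3 = 636 ≡ 9.
  α_i^2 mod 11 = [4, 9, 9, 3, 1].
  S_2 = Σ v_i α_i^2 r_i = 5·4·9 + 6·9·8 + 7·9·7 + 1·3·1 + 3·1·3 = 1065 ≡ 9.
  S = (9, 9, 9) ≠ 0, so r is not a codeword (an error is present).
Step 3: locate the error. For a single error e at position i, S_ℓ = v_i·e·α_i^ℓ, so α_err = S_1/S_0.
  S_0^{−1} = 9^{−1} = 5 (mod 11), so α_err = 9·5 = 45 ≡ 1 = α_5. Error position i = 5.
  Consistency check: S_2/S_1 = 9·5 = 45 ≡ 1 = α_err ✓ (single-error assumption holds).
Step 4: error magnitude e = S_0/v_5 = S_0·∏_{j≠5}(α_5 − α_j) = 9·4 = 36 ≡ 3 (mod 11).
Step 5: correct position 5: c_5 = r_5 − e = 3 − 3 ≡ 0 (mod 11). Hence c = [9, 8, 7, 1, 0].
  Check: interpolating c through the α_i gives m(x) = 2 + 9·x (degree < 2) with m(α_i) = c_i for every i, so c is indeed a codeword.


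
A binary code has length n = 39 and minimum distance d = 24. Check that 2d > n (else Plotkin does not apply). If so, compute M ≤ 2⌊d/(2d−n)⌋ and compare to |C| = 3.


Plotkin bound M ≤ 4; given |C| = 3 ≤ bound (satisfied).

Check applicability: 2d = 48, n = 39.
2d − n = 9 > 0, so Plotkin applies.
Compute d/(2d−n) = 24/9 ≈ 2.6667.
⌊d/(2d−n)⌋ = 2.
Plotkin bound: M ≤ 2·2 = 4.
Given |C| = 3, check: satisfied.
This |C| is below the Plotkin bound.


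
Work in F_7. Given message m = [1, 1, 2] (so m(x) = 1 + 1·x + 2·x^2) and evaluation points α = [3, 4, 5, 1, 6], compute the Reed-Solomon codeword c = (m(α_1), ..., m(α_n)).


c = [1, 2, 0, 4, 2]

Message polynomial: m(x) = 1 + 1·x + 2·x^2 (mod 7).
For each evaluation point α_i, compute m(α_i) mod 7:
  α_1 = 3: Horner steps 2 → 0 → 1, so m(3) = 1.
  α_2 = 4: Horner steps 2 → 2 → 2, so m(4) = 2.
  α_3 = 5: Horner steps 2 → 4 → 0, so m(5) = 0.
  α_4 = 1: Horner steps 2 → 3 → 4, so m(1) = 4.
  α_5 = 6: Horner steps 2 → 6 → 2, so m(6) = 2.
Codeword c = [1, 2, 0, 4, 2] ∈ F_7^5.


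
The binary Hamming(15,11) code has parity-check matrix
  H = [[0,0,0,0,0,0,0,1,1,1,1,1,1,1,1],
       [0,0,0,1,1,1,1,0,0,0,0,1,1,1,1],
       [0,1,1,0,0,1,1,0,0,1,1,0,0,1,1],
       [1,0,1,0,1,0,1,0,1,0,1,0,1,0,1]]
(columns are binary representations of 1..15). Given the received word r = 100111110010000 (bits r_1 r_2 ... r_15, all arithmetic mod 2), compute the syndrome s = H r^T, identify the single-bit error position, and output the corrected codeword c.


s = (0, 0, 1, 0)^T, error position = 2, corrected codeword c = 110111110010000

Compute s = H r^T mod 2 one row at a time:
  s_1 = 1 + 0 + 0 + 1 + 0 + 0 + 0 + 0 = 2 ≡ 0 (mod 2).
  s_2 = 1 + 1 + 1 + 1 + 0 + 0 + 0 + 0 = 4 ≡ 0 (mod 2).
  s_3 = 0 + 0 + 1 + 1 + 0 + 1 + 0 + 0 = 3 ≡ 1 (mod 2).
  s_4 = 1 + 0 + 1 + 1 + 0 + 1 + 0 + 0 = 4 ≡ 0 (mod 2).
s = (0, 0, 1, 0)^T — this equals column 2 of H (binary 0010), so error is at position 2.
Correct: flip bit 2 of r = 100111110010000 to get c = 110111110010000.


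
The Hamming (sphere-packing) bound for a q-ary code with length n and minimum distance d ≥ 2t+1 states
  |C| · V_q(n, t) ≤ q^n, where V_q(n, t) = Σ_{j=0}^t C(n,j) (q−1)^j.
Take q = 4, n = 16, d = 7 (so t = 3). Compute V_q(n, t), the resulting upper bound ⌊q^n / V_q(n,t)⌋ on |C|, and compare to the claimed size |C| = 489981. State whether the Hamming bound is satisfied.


V_q(n, t) = 16249, q^n = 4294967296, Hamming bound = 264321, |C| = 489981 > bound (violated).

Step 1: Compute V_q(n, t) = Σ_{j=0}^3 C(n, j) (q−1)^j.
  j = 0: C(16,0)·(3)^0 = 1·1 = 1.
  j = 1: C(16,1)·(3)^1 = 16·3 = 48.
  j = 2: C(16,2)·(3)^2 = 120·9 = 1080.
  j = 3: C(16,3)·(3)^3 = 560·27 = 15120.
  V_q(n, t) = 1 + 48 + 1080 + 15120 = 16249.
Step 2: q^n = 4^16 = 4294967296.
Step 3: Hamming bound ⌊q^n / V_q(n,t)⌋ = ⌊4294967296/16249⌋ = 264321.
Step 4: Compare |C| = 489981 to 264321: violated.
The claimed |C| lies above the Hamming bound, so no 4-ary code of length 16 with d ≥ 7 can have 489981 codewords.


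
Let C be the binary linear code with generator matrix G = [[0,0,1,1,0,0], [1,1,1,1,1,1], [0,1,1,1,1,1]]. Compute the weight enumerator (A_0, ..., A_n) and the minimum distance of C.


Weight distribution: A_0 = 1, A_1 = 1, A_2 = 1, A_3 = 2, A_4 = 1, A_5 = 1, A_6 = 1. Minimum distance d = 1.

Enumerate all 2^3 = 8 messages m ∈ F_2^3.
For each, compute codeword c = mG in F_2^6, then tally its weight.
  m = 000 → c = 000000, weight = 0.
  m = 100 → c = 001100, weight = 2.
  m = 010 → c = 111111, weight = 6.
  m = 110 → c = 110011, weight = 4.
  m = 001 → c = 011111, weight = 5.
  m = 101 → c = 010011, weight = 3.
  m = 011 → c = 100000, weight = 1.
  m = 111 → c = 101100, weight = 3.
Tally weights:
  weight 0: 1 codewords.
  weight 1: 1 codewords.
  weight 2: 1 codewords.
  weight 3: 2 codewords.
  weight 4: 1 codewords.
  weight 5: 1 codewords.
  weight 6: 1 codewords.
Minimum distance d = smallest w > 0 with A_w > 0 = 1.
Sanity: Σ A_w = 8 = 2^3 = 8 ✓.


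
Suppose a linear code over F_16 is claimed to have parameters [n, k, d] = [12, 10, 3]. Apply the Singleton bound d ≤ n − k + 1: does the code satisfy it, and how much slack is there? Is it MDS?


Singleton RHS = n − k + 1 = 3, slack = 0, bound satisfied, MDS.

Singleton bound: d ≤ n − k + 1.
Here n = 12, k = 10, so n − k + 1 = 3.
Given d = 3, check d ≤ 3: YES.
Slack = (n − k + 1) − d = 0.
The code is MDS (slack = 0).
Description: the claimed parameters are [12, 10, 3]_16; such a code would be MDS (meets Singleton bound).


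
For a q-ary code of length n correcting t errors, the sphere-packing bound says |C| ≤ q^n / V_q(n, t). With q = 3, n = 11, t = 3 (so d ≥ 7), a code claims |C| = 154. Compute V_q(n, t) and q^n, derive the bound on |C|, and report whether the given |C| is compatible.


V_q(n, t) = 1563, q^n = 177147, Hamming bound = 113, |C| = 154 > bound (violated).

Step 1: Compute V_q(n, t) = Σ_{j=0}^3 C(n, j) (q−1)^j.
  j = 0: C(11,0)·(2)^0 = 1·1 = 1.
  j = 1: C(11,1)·(2)^1 = 11·2 = 22.
  j = 2: C(11,2)·(2)^2 = 55·4 = 220.
  j = 3: C(11,3)·(2)^3 = 165·8 = 1320.
  V_q(n, t) = 1 + 22 + 220 + 1320 = 1563.
Step 2: q^n = 3^11 = 177147.
Step 3: Hamming bound ⌊q^n / V_q(n,t)⌋ = ⌊177147/1563⌋ = 113.
Step 4: Compare |C| = 154 to 113: violated.
The claimed |C| lies above the Hamming bound, so no 3-ary code of length 11 with d ≥ 7 can have 154 codewords.


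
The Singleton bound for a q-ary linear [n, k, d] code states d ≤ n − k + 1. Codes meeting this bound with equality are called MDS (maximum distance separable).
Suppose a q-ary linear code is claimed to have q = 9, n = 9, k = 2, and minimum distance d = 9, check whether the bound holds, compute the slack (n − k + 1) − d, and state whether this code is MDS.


Singleton RHS = n − k + 1 = 8, slack = -1, bound violated (no such code; not MDS).

Singleton bound: d ≤ n − k + 1.
Here n = 9, k = 2, so n − k + 1 = 8.
Given d = 9, check d ≤ 8: NO.
Slack = (n − k + 1) − d = -1.
The slack is negative: d = 9 exceeds n − k + 1 = 8 by 1, so the Singleton bound is violated and no linear [9, 2, 9]_9 code can exist. In particular it is not MDS (MDS requires d = n − k + 1 exactly).
Description: the claimed parameters are [9, 2, 9]_9; such a code would be impossible (violates the Singleton bound).


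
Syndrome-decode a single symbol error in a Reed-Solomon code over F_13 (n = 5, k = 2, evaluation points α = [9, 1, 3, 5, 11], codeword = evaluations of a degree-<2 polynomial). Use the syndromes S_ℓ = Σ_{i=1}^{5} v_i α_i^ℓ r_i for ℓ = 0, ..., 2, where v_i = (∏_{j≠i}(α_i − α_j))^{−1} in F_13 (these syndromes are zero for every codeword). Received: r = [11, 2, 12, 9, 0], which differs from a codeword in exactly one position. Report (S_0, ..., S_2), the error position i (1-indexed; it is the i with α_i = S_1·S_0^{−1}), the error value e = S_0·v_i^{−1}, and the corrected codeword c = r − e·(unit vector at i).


S = (10, 12, 4), error at position 1, error magnitude e = 8, c = [3, 2, 12, 9, 0].

Step 1: column multipliers v_i = (∏_{j≠i}(α_i − α_j))^{−1} mod 13.
  i = 1 (α = 9): (9−1)(9−3)(9−5)(9−11) = 8·6·4·(−2) = −384 ≡ 6, so v_1 = 6^{−1} = 11 (mod 13).
  i = 2 (α = 1): (1−9)(1−3)(1−5)(1−11) = (−8)·(−2)·(−4)·(−10) = 640 ≡ 3, so v_2 = 3^{−1} = 9 (mod 13).
  i = 3 (α = 3): (3−9)(3−1)(3−5)(3−11) = (−6)·2·(−2)·(−8) = −192 ≡ 3, so v_3 = 3^{−1} = 9 (mod 13).
  i = 4 (α = 5): (5−9)(5−1)(5−3)(5−11) = (−4)·4·2·(−6) = 192 ≡ 10, so v_4 = 10^{−1} = 4 (mod 13).
  i = 5 (α = 11): (11−9)(11−1)(11−3)(11−5) = 2·10·8·6 = 960 ≡ 11, so v_5 = 11^{−1} = 6 (mod 13).
  v = [11, 9, 9, 4, 6].
Step 2: syndromes of r = [11, 2, 12, 9, 0] (all sums mod 13).
  S_0 = Σ v_i r_i = 11·11 + 9·2 + 9·12 + 4·9 + 6·0 = 283 ≡ 10.
  S_1 = Σ v_i α_i r_i = 11·9·11 + 9·1·2 + 9·3·12 + 4·5·9 + 6·11·0 = 1611 ≡ 12.
  α_i^2 mod 13 = [3, 1, 9, 12, 4].
  S_2 = Σ v_i α_i^2 r_i = 11·3·11 + 9·1·2 + 9·9·12 + 4·12·9 + 6·4·0 = 1785 ≡ 4.
  S = (10, 12, 4) ≠ 0, so r is not a codeword (an error is present).
Step 3: locate the error. For a single error e at position i, S_ℓ = v_i·e·α_i^ℓ, so α_err = S_1/S_0.
  S_0^{−1} = 10^{−1} = 4 (mod 13), so α_err = 12·4 = 48 ≡ 9 = α_1. Error position i = 1.
  Consistency check: S_2/S_1 = 4·12 = 48 ≡ 9 = α_err ✓ (single-error assumption holds).
Step 4: error magnitude e = S_0/v_1 = S_0·∏_{j≠1}(α_1 − α_j) = 10·6 = 60 ≡ 8 (mod 13).
Step 5: correct position 1: c_1 = r_1 − e = 11 − 8 ≡ 3 (mod 13). Hence c = [3, 2, 12, 9, 0].
  Check: interpolating c through the α_i gives m(x) = 10 + 5·x (degree < 2) with m(α_i) = c_i for every i, so c is indeed a codeword.


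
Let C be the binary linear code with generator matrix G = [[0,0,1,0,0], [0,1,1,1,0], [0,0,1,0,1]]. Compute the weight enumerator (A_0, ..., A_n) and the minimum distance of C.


Weight distribution: A_0 = 1, A_1 = 2, A_2 = 2, A_3 = 2, A_4 = 1. Minimum distance d = 1.

Enumerate all 2^3 = 8 messages m ∈ F_2^3.
For each, compute codeword c = mG in F_2^5, then tally its weight.
  m = 000 → c = 00000, weight = 0.
  m = 100 → c = 00100, weight = 1.
  m = 010 → c = 01110, weight = 3.
  m = 110 → c = 01010, weight = 2.
  m = 001 → c = 00101, weight = 2.
  m = 101 → c = 00001, weight = 1.
  m = 011 → c = 01011, weight = 3.
  m = 111 → c = 01111, weight = 4.
Tally weights:
  weight 0: 1 codewords.
  weight 1: 2 codewords.
  weight 2: 2 codewords.
  weight 3: 2 codewords.
  weight 4: 1 codewords.
Minimum distance d = smallest w > 0 with A_w > 0 = 1.
Sanity: Σ A_w = 8 = 2^3 = 8 ✓.


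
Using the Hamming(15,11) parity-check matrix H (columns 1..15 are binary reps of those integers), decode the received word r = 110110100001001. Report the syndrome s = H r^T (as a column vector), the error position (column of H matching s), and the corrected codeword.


s = (0, 1, 1, 0)^T, error position = 6, corrected codeword c = 110111100001001

Compute s = H r^T mod 2 one row at a time:
  s_1 = 0 + 0 + 0 + 0 + 1 + 0 + 0 + 1 = 2 ≡ 0 (mod 2).
  s_2 = 1 + 1 + 0 + 1 + 1 + 0 + 0 + 1 = 5 ≡ 1 (mod 2).
  s_3 = 1 + 0 + 0 + 1 + 0 + 0 + 0 + 1 = 3 ≡ 1 (mod 2).
  s_4 = 1 + 0 + 1 + 1 + 0 + 0 + 0 + 1 = 4 ≡ 0 (mod 2).
s = (0, 1, 1, 0)^T — this equals column 6 of H (binary 0110), so error is at position 6.
Correct: flip bit 6 of r = 110110100001001 to get c = 110111100001001.


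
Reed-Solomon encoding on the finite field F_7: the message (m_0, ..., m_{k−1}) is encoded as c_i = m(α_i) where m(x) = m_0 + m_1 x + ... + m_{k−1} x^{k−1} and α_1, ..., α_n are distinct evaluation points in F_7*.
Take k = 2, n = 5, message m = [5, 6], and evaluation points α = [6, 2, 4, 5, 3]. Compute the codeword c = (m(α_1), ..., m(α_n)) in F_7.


c = [6, 3, 1, 0, 2]

Message polynomial: m(x) = 5 + 6·x (mod 7).
For each evaluation point α_i, compute m(α_i) mod 7:
  α_1 = 6: Horner steps 6 → 6, so m(6) = 6.
  α_2 = 2: Horner steps 6 → 3, so m(2) = 3.
  α_3 = 4: Horner steps 6 → 1, so m(4) = 1.
  α_4 = 5: Horner steps 6 → 0, so m(5) = 0.
  α_5 = 3: Horner steps 6 → 2, so m(3) = 2.
Codeword c = [6, 3, 1, 0, 2] ∈ F_7^5.


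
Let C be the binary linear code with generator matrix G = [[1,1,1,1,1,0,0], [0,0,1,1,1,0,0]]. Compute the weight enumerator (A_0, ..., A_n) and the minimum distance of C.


Weight distribution: A_0 = 1, A_2 = 1, A_3 = 1, A_5 = 1. Minimum distance d = 2.

Enumerate all 2^2 = 4 messages m ∈ F_2^2.
For each, compute codeword c = mG in F_2^7, then tally its weight.
  m = 00 → c = 0000000, weight = 0.
  m = 10 → c = 1111100, weight = 5.
  m = 01 → c = 0011100, weight = 3.
  m = 11 → c = 1100000, weight = 2.
Tally weights:
  weight 0: 1 codewords.
  weight 2: 1 codewords.
  weight 3: 1 codewords.
  weight 5: 1 codewords.
Minimum distance d = smallest w > 0 with A_w > 0 = 2.
Sanity: Σ A_w = 4 = 2^2 = 4 ✓.


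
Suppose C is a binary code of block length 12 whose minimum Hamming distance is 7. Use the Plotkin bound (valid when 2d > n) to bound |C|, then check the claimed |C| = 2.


Plotkin bound M ≤ 6; given |C| = 2 ≤ bound (satisfied).

Check applicability: 2d = 14, n = 12.
2d − n = 2 > 0, so Plotkin applies.
Compute d/(2d−n) = 7/2 ≈ 3.5000.
⌊d/(2d−n)⌋ = 3.
Plotkin bound: M ≤ 2·3 = 6.
Given |C| = 2, check: satisfied.
This |C| is below the Plotkin bound.


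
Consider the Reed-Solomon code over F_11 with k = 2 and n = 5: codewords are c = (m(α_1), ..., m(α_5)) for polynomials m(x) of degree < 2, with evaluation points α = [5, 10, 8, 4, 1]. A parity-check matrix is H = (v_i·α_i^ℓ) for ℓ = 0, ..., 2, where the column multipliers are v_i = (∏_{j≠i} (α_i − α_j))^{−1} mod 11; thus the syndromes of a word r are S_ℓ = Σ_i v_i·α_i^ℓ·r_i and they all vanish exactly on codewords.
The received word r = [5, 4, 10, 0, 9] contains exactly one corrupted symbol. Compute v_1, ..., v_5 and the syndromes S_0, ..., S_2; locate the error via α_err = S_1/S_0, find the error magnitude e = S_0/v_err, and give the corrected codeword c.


S = (6, 8, 7), error at position 1, error magnitude e = 8, c = [8, 4, 10, 0, 9].

Step 1: column multipliers v_i = (∏_{j≠i}(α_i − α_j))^{−1} mod 11.
  i = 1 (α = 5): (5−10)(5−8)(5−4)(5−1) = (−5)·(−3)·1·4 = 60 ≡ 5, so v_1 = 5^{−1} = 9 (mod 11).
  i = 2 (α = 10): (10−5)(10−8)(10−4)(10−1) = 5·2·6·9 = 540 ≡ 1, so v_2 = 1^{−1} = 1 (mod 11).
  i = 3 (α = 8): (8−5)(8−10)(8−4)(8−1) = 3·(−2)·4·7 = −168 ≡ 8, so v_3 = 8^{−1} = 7 (mod 11).
  i = 4 (α = 4): (4−5)(4−10)(4−8)(4−1) = (−1)·(−6)·(−4)·3 = −72 ≡ 5, so v_4 = 5^{−1} = 9 (mod 11).
  i = 5 (α = 1): (1−5)(1−10)(1−8)(1−4) = (−4)·(−9)·(−7)·(−3) = 756 ≡ 8, so v_5 = 8^{−1} = 7 (mod 11).
  v = [9, 1, 7, 9, 7].
Step 2: syndromes of r = [5, 4, 10, 0, 9] (all sums mod 11).
  S_0 = Σ v_i r_i = 9·5 + 1·4 + 7·10 + 9·0 + 7·9 = 182 ≡ 6.
  S_1 = Σ v_i α_i r_i = 9·5·5 + 1·10·4 + 7·8·10 + 9·4·0 + 7·1·9 = 888 ≡ 8.
  α_i^2 mod 11 = [3, 1, 9, 5, 1].
  S_2 = Σ v_i α_i^2 r_i = 9·3·5 + 1·1·4 + 7·9·10 + 9·5·0 + 7·1·9 = 832 ≡ 7.
  S = (6, 8, 7) ≠ 0, so r is not a codeword (an error is present).
Step 3: locate the error. For a single error e at position i, S_ℓ = v_i·e·α_i^ℓ, so α_err = S_1/S_0.
  S_0^{−1} = 6^{−1} = 2 (mod 11), so α_err = 8·2 = 16 ≡ 5 = α_1. Error position i = 1.
  Consistency check: S_2/S_1 = 7·7 = 49 ≡ 5 = α_err ✓ (single-error assumption holds).
Step 4: error magnitude e = S_0/v_1 = S_0·∏_{j≠1}(α_1 − α_j) = 6·5 = 30 ≡ 8 (mod 11).
Step 5: correct position 1: c_1 = r_1 − e = 5 − 8 ≡ 8 (mod 11). Hence c = [8, 4, 10, 0, 9].
  Check: interpolating c through the α_i gives m(x) = 1 + 8·x (degree < 2) with m(α_i) = c_i for every i, so c is indeed a codeword.


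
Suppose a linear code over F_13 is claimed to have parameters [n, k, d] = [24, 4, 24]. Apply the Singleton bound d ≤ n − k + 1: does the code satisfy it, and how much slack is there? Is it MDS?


Singleton RHS = n − k + 1 = 21, slack = -3, bound violated (no such code; not MDS).

Singleton bound: d ≤ n − k + 1.
Here n = 24, k = 4, so n − k + 1 = 21.
Given d = 24, check d ≤ 21: NO.
Slack = (n − k + 1) − d = -3.
The slack is negative: d = 24 exceeds n − k + 1 = 21 by 3, so the Singleton bound is violated and no linear [24, 4, 24]_13 code can exist. In particular it is not MDS (MDS requires d = n − k + 1 exactly).
Description: the claimed parameters are [24, 4, 24]_13; such a code would be impossible (violates the Singleton bound).


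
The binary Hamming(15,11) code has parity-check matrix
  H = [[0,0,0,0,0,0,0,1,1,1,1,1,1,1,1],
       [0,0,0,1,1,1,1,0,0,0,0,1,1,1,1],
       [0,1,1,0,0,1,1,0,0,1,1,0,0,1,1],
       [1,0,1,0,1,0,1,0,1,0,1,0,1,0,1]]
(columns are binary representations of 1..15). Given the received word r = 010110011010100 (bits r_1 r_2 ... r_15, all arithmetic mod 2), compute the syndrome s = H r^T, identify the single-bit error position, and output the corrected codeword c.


s = (0, 1, 0, 0)^T, error position = 4, corrected codeword c = 010010011010100

Compute s = H r^T mod 2 one row at a time:
  s_1 = 1 + 1 + 0 + 1 + 0 + 1 + 0 + 0 = 4 ≡ 0 (mod 2).
  s_2 = 1 + 1 + 0 + 0 + 0 + 1 + 0 + 0 = 3 ≡ 1 (mod 2).
  s_3 = 1 + 0 + 0 + 0 + 0 + 1 + 0 + 0 = 2 ≡ 0 (mod 2).
  s_4 = 0 + 0 + 1 + 0 + 1 + 1 + 1 + 0 = 4 ≡ 0 (mod 2).
s = (0, 1, 0, 0)^T — this equals column 4 of H (binary 0100), so error is at position 4.
Correct: flip bit 4 of r = 010110011010100 to get c = 010010011010100.


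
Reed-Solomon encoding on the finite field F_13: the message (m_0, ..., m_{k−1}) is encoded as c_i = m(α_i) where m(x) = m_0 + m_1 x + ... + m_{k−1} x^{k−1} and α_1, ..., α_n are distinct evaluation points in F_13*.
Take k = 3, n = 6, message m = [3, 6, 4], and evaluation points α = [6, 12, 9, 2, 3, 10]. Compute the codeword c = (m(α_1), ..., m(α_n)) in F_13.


c = [1, 1, 4, 5, 5, 8]

Message polynomial: m(x) = 3 + 6·x + 4·x^2 (mod 13).
For each evaluation point α_i, compute m(α_i) mod 13:
  α_1 = 6: Horner steps 4 → 4 → 1, so m(6) = 1.
  α_2 = 12: Horner steps 4 → 2 → 1, so m(12) = 1.
  α_3 = 9: Horner steps 4 → 3 → 4, so m(9) = 4.
  α_4 = 2: Horner steps 4 → 1 → 5, so m(2) = 5.
  α_5 = 3: Horner steps 4 → 5 → 5, so m(3) = 5.
  α_6 = 10: Horner steps 4 → 7 → 8, so m(10) = 8.
Codeword c = [1, 1, 4, 5, 5, 8] ∈ F_13^6.


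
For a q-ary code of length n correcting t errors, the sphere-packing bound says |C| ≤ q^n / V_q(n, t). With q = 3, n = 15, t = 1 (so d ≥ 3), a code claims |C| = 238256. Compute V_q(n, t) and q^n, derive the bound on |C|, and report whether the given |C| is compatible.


V_q(n, t) = 31, q^n = 14348907, Hamming bound = 462867, |C| = 238256 ≤ bound (satisfied).

Step 1: Compute V_q(n, t) = Σ_{j=0}^1 C(n, j) (q−1)^j.
  j = 0: C(15,0)·(2)^0 = 1·1 = 1.
  j = 1: C(15,1)·(2)^1 = 15·2 = 30.
  V_q(n, t) = 1 + 30 = 31.
Step 2: q^n = 3^15 = 14348907.
Step 3: Hamming bound ⌊q^n / V_q(n,t)⌋ = ⌊14348907/31⌋ = 462867.
Step 4: Compare |C| = 238256 to 462867: satisfied.
The claimed |C| lies below the Hamming bound.


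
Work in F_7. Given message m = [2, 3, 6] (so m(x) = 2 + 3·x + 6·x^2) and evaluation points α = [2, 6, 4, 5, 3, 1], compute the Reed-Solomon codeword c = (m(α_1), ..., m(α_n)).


c = [4, 5, 5, 6, 2, 4]

Message polynomial: m(x) = 2 + 3·x + 6·x^2 (mod 7).
For each evaluation point α_i, compute m(α_i) mod 7:
  α_1 = 2: Horner steps 6 → 1 → 4, so m(2) = 4.
  α_2 = 6: Horner steps 6 → 4 → 5, so m(6) = 5.
  α_3 = 4: Horner steps 6 → 6 → 5, so m(4) = 5.
  α_4 = 5: Horner steps 6 → 5 → 6, so m(5) = 6.
  α_5 = 3: Horner steps 6 → 0 → 2, so m(3) = 2.
  α_6 = 1: Horner steps 6 → 2 → 4, so m(1) = 4.
Codeword c = [4, 5, 5, 6, 2, 4] ∈ F_7^6.


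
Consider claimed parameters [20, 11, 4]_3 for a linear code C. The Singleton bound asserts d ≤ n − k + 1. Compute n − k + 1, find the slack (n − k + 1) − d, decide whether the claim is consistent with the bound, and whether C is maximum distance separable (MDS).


Singleton RHS = n − k + 1 = 10, slack = 6, bound satisfied, not MDS.

Singleton bound: d ≤ n − k + 1.
Here n = 20, k = 11, so n − k + 1 = 10.
Given d = 4, check d ≤ 10: YES.
Slack = (n − k + 1) − d = 6.
The code is NOT MDS (slack = 6 > 0).
Description: the claimed parameters are [20, 11, 4]_3; such a code would be non-MDS.


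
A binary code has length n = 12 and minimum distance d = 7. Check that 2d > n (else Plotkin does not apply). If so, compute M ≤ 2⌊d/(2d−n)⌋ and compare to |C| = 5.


Plotkin bound M ≤ 6; given |C| = 5 ≤ bound (satisfied).

Check applicability: 2d = 14, n = 12.
2d − n = 2 > 0, so Plotkin applies.
Compute d/(2d−n) = 7/2 ≈ 3.5000.
⌊d/(2d−n)⌋ = 3.
Plotkin bound: M ≤ 2·3 = 6.
Given |C| = 5, check: satisfied.
This |C| is below the Plotkin bound.


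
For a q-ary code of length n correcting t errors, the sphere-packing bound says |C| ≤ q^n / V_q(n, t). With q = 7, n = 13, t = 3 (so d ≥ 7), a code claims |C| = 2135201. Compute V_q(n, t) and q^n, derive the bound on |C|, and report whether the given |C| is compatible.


V_q(n, t) = 64663, q^n = 96889010407, Hamming bound = 1498368, |C| = 2135201 > bound (violated).

Step 1: Compute V_q(n, t) = Σ_{j=0}^3 C(n, j) (q−1)^j.
  j = 0: C(13,0)·(6)^0 = 1·1 = 1.
  j = 1: C(13,1)·(6)^1 = 13·6 = 78.
  j = 2: C(13,2)·(6)^2 = 78·36 = 2808.
  j = 3: C(13,3)·(6)^3 = 286·216 = 61776.
  V_q(n, t) = 1 + 78 + 2808 + 61776 = 64663.
Step 2: q^n = 7^13 = 96889010407.
Step 3: Hamming bound ⌊q^n / V_q(n,t)⌋ = ⌊96889010407/64663⌋ = 1498368.
Step 4: Compare |C| = 2135201 to 1498368: violated.
The claimed |C| lies above the Hamming bound, so no 7-ary code of length 13 with d ≥ 7 can have 2135201 codewords.


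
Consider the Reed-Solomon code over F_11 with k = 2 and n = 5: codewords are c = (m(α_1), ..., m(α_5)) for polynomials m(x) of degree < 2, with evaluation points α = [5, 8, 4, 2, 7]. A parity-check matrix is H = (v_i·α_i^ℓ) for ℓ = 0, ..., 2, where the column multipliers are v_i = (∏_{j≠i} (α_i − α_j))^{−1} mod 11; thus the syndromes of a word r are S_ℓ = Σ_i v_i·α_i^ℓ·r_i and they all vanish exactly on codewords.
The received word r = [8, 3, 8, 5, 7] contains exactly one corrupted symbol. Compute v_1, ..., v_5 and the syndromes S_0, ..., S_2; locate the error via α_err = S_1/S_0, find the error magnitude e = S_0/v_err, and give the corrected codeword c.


S = (10, 6, 8), error at position 1, error magnitude e = 4, c = [4, 3, 8, 5, 7].

Step 1: column multipliers v_i = (∏_{j≠i}(α_i − α_j))^{−1} mod 11.
  i = 1 (α = 5): (5−8)(5−4)(5−2)(5−7) = (−3)·1·3·(−2) = 18 ≡ 7, so v_1 = 7^{−1} = 8 (mod 11).
  i = 2 (α = 8): (8−5)(8−4)(8−2)(8−7) = 3·4·6·1 = 72 ≡ 6, so v_2 = 6^{−1} = 2 (mod 11).
  i = 3 (α = 4): (4−5)(4−8)(4−2)(4−7) = (−1)·(−4)·2·(−3) = −24 ≡ 9, so v_3 = 9^{−1} = 5 (mod 11).
  i = 4 (α = 2): (2−5)(2−8)(2−4)(2−7) = (−3)·(−6)·(−2)·(−5) = 180 ≡ 4, so v_4 = 4^{−1} = 3 (mod 11).
  i = 5 (α = 7): (7−5)(7−8)(7−4)(7−2) = 2·(−1)·3·5 = −30 ≡ 3, so v_5 = 3^{−1} = 4 (mod 11).
  v = [8, 2, 5, 3, 4].
Step 2: syndromes of r = [8, 3, 8, 5, 7] (all sums mod 11).
  S_0 = Σ v_i r_i = 8·8 + 2·3 + 5·8 + 3·5 + 4·7 = 153 ≡ 10.
  S_1 = Σ v_i α_i r_i = 8·5·8 + 2·8·3 + 5·4·8 + 3·2·5 + 4·7·7 = 754 ≡ 6.
  α_i^2 mod 11 = [3, 9, 5, 4, 5].
  S_2 = Σ v_i α_i^2 r_i = 8·3·8 + 2·9·3 + 5·5·8 + 3·4·5 + 4·5·7 = 646 ≡ 8.
  S = (10, 6, 8) ≠ 0, so r is not a codeword (an error is present).
Step 3: locate the error. For a single error e at position i, S_ℓ = v_i·e·α_i^ℓ, so α_err = S_1/S_0.
  S_0^{−1} = 10^{−1} = 10 (mod 11), so α_err = 6·10 = 60 ≡ 5 = α_1. Error position i = 1.
  Consistency check: S_2/S_1 = 8·2 = 16 ≡ 5 = α_err ✓ (single-error assumption holds).
Step 4: error magnitude e = S_0/v_1 = S_0·∏_{j≠1}(α_1 − α_j) = 10·7 = 70 ≡ 4 (mod 11).
Step 5: correct position 1: c_1 = r_1 − e = 8 − 4 ≡ 4 (mod 11). Hence c = [4, 3, 8, 5, 7].
  Check: interpolating c through the α_i gives m(x) = 2 + 7·x (degree < 2) with m(α_i) = c_i for every i, so c is indeed a codeword.


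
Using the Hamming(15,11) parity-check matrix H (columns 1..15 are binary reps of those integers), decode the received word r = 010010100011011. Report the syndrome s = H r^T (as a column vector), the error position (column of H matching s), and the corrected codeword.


s = (0, 1, 1, 0)^T, error position = 6, corrected codeword c = 010011100011011

Compute s = H r^T mod 2 one row at a time:
  s_1 = 0 + 0 + 0 + 1 + 1 + 0 + 1 + 1 = 4 ≡ 0 (mod 2).
  s_2 = 0 + 1 + 0 + 1 + 1 + 0 + 1 + 1 = 5 ≡ 1 (mod 2).
  s_3 = 1 + 0 + 0 + 1 + 0 + 1 + 1 + 1 = 5 ≡ 1 (mod 2).
  s_4 = 0 + 0 + 1 + 1 + 0 + 1 + 0 + 1 = 4 ≡ 0 (mod 2).
s = (0, 1, 1, 0)^T — this equals column 6 of H (binary 0110), so error is at position 6.
Correct: flip bit 6 of r = 010010100011011 to get c = 010011100011011.


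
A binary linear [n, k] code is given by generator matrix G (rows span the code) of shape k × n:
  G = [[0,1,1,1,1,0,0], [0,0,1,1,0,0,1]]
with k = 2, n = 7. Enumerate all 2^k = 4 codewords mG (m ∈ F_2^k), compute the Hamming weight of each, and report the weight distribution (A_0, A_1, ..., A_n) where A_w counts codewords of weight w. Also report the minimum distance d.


Weight distribution: A_0 = 1, A_3 = 2, A_4 = 1. Minimum distance d = 3.

Enumerate all 2^2 = 4 messages m ∈ F_2^2.
For each, compute codeword c = mG in F_2^7, then tally its weight.
  m = 00 → c = 0000000, weight = 0.
  m = 10 → c = 0111100, weight = 4.
  m = 01 → c = 0011001, weight = 3.
  m = 11 → c = 0100101, weight = 3.
Tally weights:
  weight 0: 1 codewords.
  weight 3: 2 codewords.
  weight 4: 1 codewords.
Minimum distance d = smallest w > 0 with A_w > 0 = 3.
Sanity: Σ A_w = 4 = 2^2 = 4 ✓.


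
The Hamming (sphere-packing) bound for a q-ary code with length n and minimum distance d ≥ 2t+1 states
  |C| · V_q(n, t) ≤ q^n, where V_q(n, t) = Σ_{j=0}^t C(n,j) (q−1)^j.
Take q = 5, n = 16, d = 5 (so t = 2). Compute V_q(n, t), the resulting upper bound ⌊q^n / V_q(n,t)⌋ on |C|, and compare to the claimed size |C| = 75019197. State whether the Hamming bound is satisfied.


V_q(n, t) = 1985, q^n = 152587890625, Hamming bound = 76870473, |C| = 75019197 ≤ bound (satisfied).

Step 1: Compute V_q(n, t) = Σ_{j=0}^2 C(n, j) (q−1)^j.
  j = 0: C(16,0)·(4)^0 = 1·1 = 1.
  j = 1: C(16,1)·(4)^1 = 16·4 = 64.
  j = 2: C(16,2)·(4)^2 = 120·16 = 1920.
  V_q(n, t) = 1 + 64 + 1920 = 1985.
Step 2: q^n = 5^16 = 152587890625.
Step 3: Hamming bound ⌊q^n / V_q(n,t)⌋ = ⌊152587890625/1985⌋ = 76870473.
Step 4: Compare |C| = 75019197 to 76870473: satisfied.
The claimed |C| lies below the Hamming bound.


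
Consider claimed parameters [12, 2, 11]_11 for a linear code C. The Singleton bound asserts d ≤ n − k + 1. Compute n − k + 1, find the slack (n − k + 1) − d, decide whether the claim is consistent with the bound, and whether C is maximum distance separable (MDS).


Singleton RHS = n − k + 1 = 11, slack = 0, bound satisfied, MDS.

Singleton bound: d ≤ n − k + 1.
Here n = 12, k = 2, so n − k + 1 = 11.
Given d = 11, check d ≤ 11: YES.
Slack = (n − k + 1) − d = 0.
The code is MDS (slack = 0).
Description: the claimed parameters are [12, 2, 11]_11; such a code would be MDS (meets Singleton bound).


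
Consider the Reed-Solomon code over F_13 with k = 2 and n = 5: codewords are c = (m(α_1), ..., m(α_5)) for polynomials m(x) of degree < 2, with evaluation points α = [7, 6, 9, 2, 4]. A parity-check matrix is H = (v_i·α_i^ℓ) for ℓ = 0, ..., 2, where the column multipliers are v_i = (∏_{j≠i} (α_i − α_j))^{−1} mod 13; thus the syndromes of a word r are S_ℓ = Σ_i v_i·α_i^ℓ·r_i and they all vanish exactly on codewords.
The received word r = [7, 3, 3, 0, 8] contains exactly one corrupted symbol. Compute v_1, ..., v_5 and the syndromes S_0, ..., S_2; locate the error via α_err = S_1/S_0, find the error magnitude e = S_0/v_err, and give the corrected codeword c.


S = (7, 11, 8), error at position 3, error magnitude e = 1, c = [7, 3, 2, 0, 8].

Step 1: column multipliers v_i = (∏_{j≠i}(α_i − α_j))^{−1} mod 13.
  i = 1 (α = 7): (7−6)(7−9)(7−2)(7−4) = 1·(−2)·5·3 = −30 ≡ 9, so v_1 = 9^{−1} = 3 (mod 13).
  i = 2 (α = 6): (6−7)(6−9)(6−2)(6−4) = (−1)·(−3)·4·2 = 24 ≡ 11, so v_2 = 11^{−1} = 6 (mod 13).
  i = 3 (α = 9): (9−7)(9−6)(9−2)(9−4) = 2·3·7·5 = 210 ≡ 2, so v_3 = 2^{−1} = 7 (mod 13).
  i = 4 (α = 2): (2−7)(2−6)(2−9)(2−4) = (−5)·(−4)·(−7)·(−2) = 280 ≡ 7, so v_4 = 7^{−1} = 2 (mod 13).
  i = 5 (α = 4): (4−7)(4−6)(4−9)(4−2) = (−3)·(−2)·(−5)·2 = −60 ≡ 5, so v_5 = 5^{−1} = 8 (mod 13).
  v = [3, 6, 7, 2, 8].
Step 2: syndromes of r = [7, 3, 3, 0, 8] (all sums mod 13).
  S_0 = Σ v_i r_i = 3·7 + 6·3 + 7·3 + 2·0 + 8·8 = 124 ≡ 7.
  S_1 = Σ v_i α_i r_i = 3·7·7 + 6·6·3 + 7·9·3 + 2·2·0 + 8·4·8 = 700 ≡ 11.
  α_i^2 mod 13 = [10, 10, 3, 4, 3].
  S_2 = Σ v_i α_i^2 r_i = 3·10·7 + 6·10·3 + 7·3·3 + 2·4·0 + 8·3·8 = 645 ≡ 8.
  S = (7, 11, 8) ≠ 0, so r is not a codeword (an error is present).
Step 3: locate the error. For a single error e at position i, S_ℓ = v_i·e·α_i^ℓ, so α_err = S_1/S_0.
  S_0^{−1} = 7^{−1} = 2 (mod 13), so α_err = 11·2 = 22 ≡ 9 = α_3. Error position i = 3.
  Consistency check: S_2/S_1 = 8·6 = 48 ≡ 9 = α_err ✓ (single-error assumption holds).
Step 4: error magnitude e = S_0/v_3 = S_0·∏_{j≠3}(α_3 − α_j) = 7·2 = 14 ≡ 1 (mod 13).
Step 5: correct position 3: c_3 = r_3 − e = 3 − 1 ≡ 2 (mod 13). Hence c = [7, 3, 2, 0, 8].
  Check: interpolating c through the α_i gives m(x) = 5 + 4·x (degree < 2) with m(α_i) = c_i for every i, so c is indeed a codeword.


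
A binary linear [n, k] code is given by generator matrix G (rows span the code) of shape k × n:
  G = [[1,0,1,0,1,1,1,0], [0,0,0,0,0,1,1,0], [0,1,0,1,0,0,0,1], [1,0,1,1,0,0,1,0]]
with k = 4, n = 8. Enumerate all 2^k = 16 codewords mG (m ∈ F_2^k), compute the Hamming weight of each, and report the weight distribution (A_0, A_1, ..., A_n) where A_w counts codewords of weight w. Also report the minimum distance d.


Weight distribution: A_0 = 1, A_2 = 1, A_3 = 4, A_4 = 4, A_5 = 4, A_6 = 1, A_8 = 1. Minimum distance d = 2.

Enumerate all 2^4 = 16 messages m ∈ F_2^4.
For each, compute codeword c = mG in F_2^8, then tally its weight.
  m = 0000 → c = 00000000, weight = 0.
  m = 1000 → c = 10101110, weight = 5.
  m = 0100 → c = 00000110, weight = 2.
  m = 1100 → c = 10101000, weight = 3.
  m = 0010 → c = 01010001, weight = 3.
  m = 1010 → c = 11111111, weight = 8.
  m = 0110 → c = 01010111, weight = 5.
  m = 1110 → c = 11111001, weight = 6.
  m = 0001 → c = 10110010, weight = 4.
  m = 1001 → c = 00011100, weight = 3.
  m = 0101 → c = 10110100, weight = 4.
  m = 1101 → c = 00011010, weight = 3.
  m = 0011 → c = 11100011, weight = 5.
  m = 1011 → c = 01001101, weight = 4.
  m = 0111 → c = 11100101, weight = 5.
  m = 1111 → c = 01001011, weight = 4.
Tally weights:
  weight 0: 1 codewords.
  weight 2: 1 codewords.
  weight 3: 4 codewords.
  weight 4: 4 codewords.
  weight 5: 4 codewords.
  weight 6: 1 codewords.
  weight 8: 1 codewords.
Minimum distance d = smallest w > 0 with A_w > 0 = 2.
Sanity: Σ A_w = 16 = 2^4 = 16 ✓.


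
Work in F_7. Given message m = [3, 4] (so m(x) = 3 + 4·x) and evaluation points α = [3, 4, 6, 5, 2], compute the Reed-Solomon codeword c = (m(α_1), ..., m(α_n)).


c = [1, 5, 6, 2, 4]

Message polynomial: m(x) = 3 + 4·x (mod 7).
For each evaluation point α_i, compute m(α_i) mod 7:
  α_1 = 3: Horner steps 4 → 1, so m(3) = 1.
  α_2 = 4: Horner steps 4 → 5, so m(4) = 5.
  α_3 = 6: Horner steps 4 → 6, so m(6) = 6.
  α_4 = 5: Horner steps 4 → 2, so m(5) = 2.
  α_5 = 2: Horner steps 4 → 4, so m(2) = 4.
Codeword c = [1, 5, 6, 2, 4] ∈ F_7^5.
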